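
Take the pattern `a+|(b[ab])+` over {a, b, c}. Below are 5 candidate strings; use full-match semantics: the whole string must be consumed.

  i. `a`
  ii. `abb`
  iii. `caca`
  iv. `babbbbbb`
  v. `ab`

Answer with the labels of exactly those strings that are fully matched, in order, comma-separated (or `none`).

i, iv

i → match
ii → no match
iii → no match
iv → match
v → no match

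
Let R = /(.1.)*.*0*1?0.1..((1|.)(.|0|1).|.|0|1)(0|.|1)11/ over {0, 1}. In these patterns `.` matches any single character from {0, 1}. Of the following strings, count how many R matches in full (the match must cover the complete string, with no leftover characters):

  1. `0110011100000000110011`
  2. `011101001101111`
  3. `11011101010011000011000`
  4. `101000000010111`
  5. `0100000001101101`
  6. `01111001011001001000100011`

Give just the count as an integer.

1 → no match
2 → match
3 → no match — must end with `11`
4 → no match
5 → no match — must end with `11`
6 → no match
Total matched: 1

1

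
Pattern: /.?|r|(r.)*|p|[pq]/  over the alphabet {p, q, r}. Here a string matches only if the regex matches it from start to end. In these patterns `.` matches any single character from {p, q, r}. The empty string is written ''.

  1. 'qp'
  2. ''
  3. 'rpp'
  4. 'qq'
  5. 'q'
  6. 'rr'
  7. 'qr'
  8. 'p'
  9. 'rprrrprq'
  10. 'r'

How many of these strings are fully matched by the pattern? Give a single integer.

6

1 → no match
2 → match
3 → no match
4 → no match
5 → match
6 → match
7 → no match
8 → match
9 → match
10 → match
Total matched: 6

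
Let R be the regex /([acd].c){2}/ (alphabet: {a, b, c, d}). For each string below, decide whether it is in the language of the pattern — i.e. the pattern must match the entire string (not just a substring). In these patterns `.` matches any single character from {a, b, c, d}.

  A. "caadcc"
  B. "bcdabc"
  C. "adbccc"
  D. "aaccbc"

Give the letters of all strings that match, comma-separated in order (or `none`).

D

A. "caadcc" → no match
B. "bcdabc" → no match
C. "adbccc" → no match
D. "aaccbc" → match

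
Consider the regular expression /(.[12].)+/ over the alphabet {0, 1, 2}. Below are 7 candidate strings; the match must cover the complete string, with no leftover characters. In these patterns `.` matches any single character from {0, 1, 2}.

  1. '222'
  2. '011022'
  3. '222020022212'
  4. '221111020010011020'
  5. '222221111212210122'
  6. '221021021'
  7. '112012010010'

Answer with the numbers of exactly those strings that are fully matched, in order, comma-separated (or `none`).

1 → match
2 → match
3 → match
4 → match
5 → match
6 → match
7 → match

1, 2, 3, 4, 5, 6, 7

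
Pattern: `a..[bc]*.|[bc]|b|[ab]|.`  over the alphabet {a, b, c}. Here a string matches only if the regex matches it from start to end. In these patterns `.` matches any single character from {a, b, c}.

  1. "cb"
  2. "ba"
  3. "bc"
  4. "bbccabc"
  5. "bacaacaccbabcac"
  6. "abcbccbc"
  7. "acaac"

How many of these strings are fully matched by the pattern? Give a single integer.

1

1 → no match
2 → no match
3 → no match
4 → no match
5 → no match
6 → match
7 → no match
Total matched: 1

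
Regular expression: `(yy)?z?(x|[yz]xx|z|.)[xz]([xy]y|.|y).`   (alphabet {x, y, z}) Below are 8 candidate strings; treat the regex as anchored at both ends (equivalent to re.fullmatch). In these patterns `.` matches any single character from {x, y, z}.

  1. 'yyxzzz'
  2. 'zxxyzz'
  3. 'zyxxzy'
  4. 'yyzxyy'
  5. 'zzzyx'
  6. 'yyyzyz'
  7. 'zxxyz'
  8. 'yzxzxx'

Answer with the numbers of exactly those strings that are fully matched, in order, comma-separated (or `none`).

1, 4, 5, 6, 7

1 → match
2 → no match
3 → no match
4 → match
5 → match
6 → match
7 → match
8 → no match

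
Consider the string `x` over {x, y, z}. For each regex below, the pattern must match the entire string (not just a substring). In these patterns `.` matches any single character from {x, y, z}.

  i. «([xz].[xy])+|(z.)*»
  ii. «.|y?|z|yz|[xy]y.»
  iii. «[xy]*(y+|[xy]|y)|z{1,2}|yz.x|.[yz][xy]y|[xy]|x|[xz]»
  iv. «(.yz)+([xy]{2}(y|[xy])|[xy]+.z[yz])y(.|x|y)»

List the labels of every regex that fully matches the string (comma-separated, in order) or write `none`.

ii, iii

i → no match
ii → match
iii → match
iv → no match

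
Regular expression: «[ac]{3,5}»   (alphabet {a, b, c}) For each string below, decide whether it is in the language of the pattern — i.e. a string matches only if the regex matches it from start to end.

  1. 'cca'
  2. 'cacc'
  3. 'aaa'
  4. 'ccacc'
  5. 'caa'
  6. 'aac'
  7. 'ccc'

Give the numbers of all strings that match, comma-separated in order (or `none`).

1, 2, 3, 4, 5, 6, 7

1 → match
2 → match
3 → match
4 → match
5 → match
6 → match
7 → match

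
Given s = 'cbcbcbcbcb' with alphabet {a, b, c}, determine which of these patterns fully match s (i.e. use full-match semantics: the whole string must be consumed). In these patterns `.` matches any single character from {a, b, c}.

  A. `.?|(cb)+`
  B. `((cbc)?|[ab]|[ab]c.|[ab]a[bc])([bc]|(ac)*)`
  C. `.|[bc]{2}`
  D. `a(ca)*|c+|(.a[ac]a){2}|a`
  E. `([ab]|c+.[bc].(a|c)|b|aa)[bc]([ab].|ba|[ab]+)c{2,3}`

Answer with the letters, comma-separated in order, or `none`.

A

A → match
B → no match
C → no match
D → no match
E → no match — must end with 'c'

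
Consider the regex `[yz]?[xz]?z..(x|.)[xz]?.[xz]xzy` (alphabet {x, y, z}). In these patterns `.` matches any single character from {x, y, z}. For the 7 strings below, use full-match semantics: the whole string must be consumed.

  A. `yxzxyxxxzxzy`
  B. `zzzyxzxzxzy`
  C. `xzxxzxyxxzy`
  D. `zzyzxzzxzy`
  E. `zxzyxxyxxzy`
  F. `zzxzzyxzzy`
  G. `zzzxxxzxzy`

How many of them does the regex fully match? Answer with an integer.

A. `yxzxyxxxzxzy` → match
B. `zzzyxzxzxzy` → match
C. `xzxxzxyxxzy` → match
D. `zzyzxzzxzy` → match
E. `zxzyxxyxxzy` → match
F. `zzxzzyxzzy` → no match — must end with `xzy`
G. `zzzxxxzxzy` → match
Total matched: 6

6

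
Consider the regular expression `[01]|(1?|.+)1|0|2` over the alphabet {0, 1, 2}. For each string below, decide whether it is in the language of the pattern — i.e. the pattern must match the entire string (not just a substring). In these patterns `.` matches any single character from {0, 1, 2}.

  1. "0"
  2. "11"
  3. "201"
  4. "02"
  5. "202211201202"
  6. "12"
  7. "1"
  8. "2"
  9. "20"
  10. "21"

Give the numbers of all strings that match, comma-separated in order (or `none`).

1 → match
2 → match
3 → match
4 → no match
5 → no match
6 → no match
7 → match
8 → match
9 → no match
10 → match

1, 2, 3, 7, 8, 10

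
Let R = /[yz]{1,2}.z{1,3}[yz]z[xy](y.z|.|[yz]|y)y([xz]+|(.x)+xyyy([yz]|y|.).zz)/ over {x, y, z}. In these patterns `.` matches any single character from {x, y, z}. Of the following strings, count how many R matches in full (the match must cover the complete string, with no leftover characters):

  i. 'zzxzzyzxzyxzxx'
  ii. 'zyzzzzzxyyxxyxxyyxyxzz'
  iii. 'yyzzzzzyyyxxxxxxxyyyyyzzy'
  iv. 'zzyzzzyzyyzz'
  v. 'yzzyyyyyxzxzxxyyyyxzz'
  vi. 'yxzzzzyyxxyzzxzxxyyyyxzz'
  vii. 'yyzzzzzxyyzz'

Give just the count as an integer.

2

i → match
ii → no match
iii → no match
iv → no match
v → no match
vi → no match
vii → match
Total matched: 2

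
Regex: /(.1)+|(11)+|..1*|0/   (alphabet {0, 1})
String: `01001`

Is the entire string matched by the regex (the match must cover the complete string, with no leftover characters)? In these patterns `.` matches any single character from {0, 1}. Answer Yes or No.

No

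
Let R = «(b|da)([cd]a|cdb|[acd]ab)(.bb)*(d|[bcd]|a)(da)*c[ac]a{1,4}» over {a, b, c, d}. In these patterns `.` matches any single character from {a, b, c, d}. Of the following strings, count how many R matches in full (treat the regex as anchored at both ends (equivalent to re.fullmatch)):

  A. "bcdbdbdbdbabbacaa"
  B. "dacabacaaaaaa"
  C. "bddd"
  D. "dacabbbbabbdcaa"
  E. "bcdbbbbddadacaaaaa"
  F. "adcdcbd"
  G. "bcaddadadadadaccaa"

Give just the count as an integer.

3

A → no match
B → no match
C → no match — must end with "a"
D → match
E → match
F → no match — must end with "a"
G → match
Total matched: 3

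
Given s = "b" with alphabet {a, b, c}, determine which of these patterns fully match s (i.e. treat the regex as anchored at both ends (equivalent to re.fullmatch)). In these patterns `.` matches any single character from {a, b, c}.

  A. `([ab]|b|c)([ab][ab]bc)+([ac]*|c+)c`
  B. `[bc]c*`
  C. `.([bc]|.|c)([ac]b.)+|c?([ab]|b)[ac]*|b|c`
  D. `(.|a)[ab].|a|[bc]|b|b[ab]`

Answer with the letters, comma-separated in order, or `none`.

A → no match — must end with "c"
B → match
C → match
D → match

B, C, D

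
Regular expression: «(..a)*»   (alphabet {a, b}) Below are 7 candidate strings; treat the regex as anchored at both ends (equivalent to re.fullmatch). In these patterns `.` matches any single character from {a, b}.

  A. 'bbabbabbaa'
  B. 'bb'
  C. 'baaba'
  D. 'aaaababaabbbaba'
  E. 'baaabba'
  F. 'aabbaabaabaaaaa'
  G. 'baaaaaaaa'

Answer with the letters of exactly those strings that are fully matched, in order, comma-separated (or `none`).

A. 'bbabbabbaa' → no match
B. 'bb' → no match
C. 'baaba' → no match
D → no match
E. 'baaabba' → no match
F → no match
G. 'baaaaaaaa' → match

G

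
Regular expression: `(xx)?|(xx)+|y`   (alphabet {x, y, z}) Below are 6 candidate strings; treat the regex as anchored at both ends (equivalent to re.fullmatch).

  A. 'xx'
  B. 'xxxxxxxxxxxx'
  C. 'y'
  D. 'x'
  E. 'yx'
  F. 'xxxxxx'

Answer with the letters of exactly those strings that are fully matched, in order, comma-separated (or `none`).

A → match
B → match
C → match
D → no match
E → no match
F → match

A, B, C, F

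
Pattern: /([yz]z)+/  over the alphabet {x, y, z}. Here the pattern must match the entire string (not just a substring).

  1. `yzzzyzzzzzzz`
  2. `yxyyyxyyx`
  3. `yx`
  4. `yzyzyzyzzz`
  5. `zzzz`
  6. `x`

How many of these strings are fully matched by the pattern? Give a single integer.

3

1. `yzzzyzzzzzzz` → match
2. `yxyyyxyyx` → no match — must end with `z`
3. `yx` → no match — must end with `z`
4. `yzyzyzyzzz` → match
5. `zzzz` → match
6. `x` → no match — must end with `z`
Total matched: 3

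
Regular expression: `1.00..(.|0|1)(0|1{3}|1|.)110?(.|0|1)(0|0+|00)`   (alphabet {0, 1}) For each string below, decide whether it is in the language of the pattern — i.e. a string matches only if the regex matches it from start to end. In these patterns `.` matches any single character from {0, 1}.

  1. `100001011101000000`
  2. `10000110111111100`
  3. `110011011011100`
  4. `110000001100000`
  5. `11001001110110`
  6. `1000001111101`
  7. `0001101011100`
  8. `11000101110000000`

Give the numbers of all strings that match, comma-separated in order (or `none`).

1, 4, 8

1 → match
2 → no match
3 → no match
4 → match
5 → no match
6 → no match
7 → no match — must start with `1`
8 → match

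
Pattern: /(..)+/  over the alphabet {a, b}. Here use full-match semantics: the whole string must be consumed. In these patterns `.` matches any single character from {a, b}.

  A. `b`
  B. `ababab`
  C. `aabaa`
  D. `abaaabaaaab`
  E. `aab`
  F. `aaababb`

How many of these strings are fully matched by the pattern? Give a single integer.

1

A → no match
B → match
C → no match
D → no match
E → no match
F → no match
Total matched: 1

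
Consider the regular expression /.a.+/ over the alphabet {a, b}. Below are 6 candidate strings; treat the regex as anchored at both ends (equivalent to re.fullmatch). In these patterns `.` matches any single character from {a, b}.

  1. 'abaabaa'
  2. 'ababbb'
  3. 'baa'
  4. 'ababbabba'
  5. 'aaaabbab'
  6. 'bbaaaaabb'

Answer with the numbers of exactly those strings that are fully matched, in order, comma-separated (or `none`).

1. 'abaabaa' → no match
2. 'ababbb' → no match
3. 'baa' → match
4. 'ababbabba' → no match
5. 'aaaabbab' → match
6. 'bbaaaaabb' → no match

3, 5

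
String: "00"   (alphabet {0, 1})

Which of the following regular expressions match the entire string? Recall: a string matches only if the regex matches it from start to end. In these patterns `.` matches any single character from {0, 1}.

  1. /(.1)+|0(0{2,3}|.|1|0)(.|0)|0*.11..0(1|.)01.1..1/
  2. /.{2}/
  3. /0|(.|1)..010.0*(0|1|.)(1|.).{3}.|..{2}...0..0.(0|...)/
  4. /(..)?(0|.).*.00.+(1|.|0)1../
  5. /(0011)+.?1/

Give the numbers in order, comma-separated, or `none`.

2

1 → no match
2 → match
3 → no match
4 → no match
5 → no match — must start with "0011"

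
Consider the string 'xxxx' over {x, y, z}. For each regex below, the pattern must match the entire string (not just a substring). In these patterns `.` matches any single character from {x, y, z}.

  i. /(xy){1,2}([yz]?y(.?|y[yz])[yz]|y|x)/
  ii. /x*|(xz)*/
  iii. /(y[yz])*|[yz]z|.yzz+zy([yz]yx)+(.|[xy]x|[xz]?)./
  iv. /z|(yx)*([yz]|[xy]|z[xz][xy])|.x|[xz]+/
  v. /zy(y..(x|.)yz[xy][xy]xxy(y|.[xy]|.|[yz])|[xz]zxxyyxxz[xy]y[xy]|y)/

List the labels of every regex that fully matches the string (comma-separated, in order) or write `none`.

i → no match — must start with 'xy'
ii → match
iii → no match
iv → match
v → no match — must start with 'zy'

ii, iv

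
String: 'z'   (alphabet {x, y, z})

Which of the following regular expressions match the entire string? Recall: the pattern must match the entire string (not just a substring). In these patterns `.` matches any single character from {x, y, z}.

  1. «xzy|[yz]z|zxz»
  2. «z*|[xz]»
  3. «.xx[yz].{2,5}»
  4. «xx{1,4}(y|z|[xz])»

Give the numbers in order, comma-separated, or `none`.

1 → no match
2 → match
3 → no match
4 → no match — must start with 'xx'

2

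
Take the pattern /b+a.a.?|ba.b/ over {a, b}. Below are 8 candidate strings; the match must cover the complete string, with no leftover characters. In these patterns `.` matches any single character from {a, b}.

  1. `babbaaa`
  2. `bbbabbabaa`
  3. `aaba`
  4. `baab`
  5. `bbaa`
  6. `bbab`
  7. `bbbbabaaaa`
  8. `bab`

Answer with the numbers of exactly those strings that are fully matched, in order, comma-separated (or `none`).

4

1 → no match
2 → no match
3 → no match
4 → match
5 → no match
6 → no match
7 → no match
8 → no match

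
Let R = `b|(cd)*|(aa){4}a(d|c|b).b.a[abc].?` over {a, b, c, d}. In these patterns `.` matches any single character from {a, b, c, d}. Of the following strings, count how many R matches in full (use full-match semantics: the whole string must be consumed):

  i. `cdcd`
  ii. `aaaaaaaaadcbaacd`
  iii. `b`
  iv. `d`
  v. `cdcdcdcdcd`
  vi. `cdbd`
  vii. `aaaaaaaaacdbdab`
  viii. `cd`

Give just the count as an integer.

i → match
ii → match
iii → match
iv → no match
v → match
vi → no match
vii → match
viii → match
Total matched: 6

6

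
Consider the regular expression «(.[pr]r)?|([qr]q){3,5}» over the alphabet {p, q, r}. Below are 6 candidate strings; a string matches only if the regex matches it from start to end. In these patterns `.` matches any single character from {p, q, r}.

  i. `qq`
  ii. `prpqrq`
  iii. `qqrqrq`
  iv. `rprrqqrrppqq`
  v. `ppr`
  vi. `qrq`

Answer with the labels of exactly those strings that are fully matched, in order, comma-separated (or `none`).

iii, v

i → no match
ii → no match
iii → match
iv → no match
v → match
vi → no match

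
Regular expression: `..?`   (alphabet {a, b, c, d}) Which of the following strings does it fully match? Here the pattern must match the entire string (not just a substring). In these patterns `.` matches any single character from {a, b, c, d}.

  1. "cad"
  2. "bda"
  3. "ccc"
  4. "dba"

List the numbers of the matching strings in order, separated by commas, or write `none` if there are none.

none

1 → no match
2 → no match
3 → no match
4 → no match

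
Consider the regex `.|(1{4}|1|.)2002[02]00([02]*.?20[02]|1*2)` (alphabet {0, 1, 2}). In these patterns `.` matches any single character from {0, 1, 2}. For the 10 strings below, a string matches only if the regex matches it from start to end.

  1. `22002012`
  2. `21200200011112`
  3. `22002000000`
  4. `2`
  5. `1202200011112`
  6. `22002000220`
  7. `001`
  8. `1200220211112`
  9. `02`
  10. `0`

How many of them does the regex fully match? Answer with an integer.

2

1. `22002012` → no match
2 → no match
3. `22002000000` → no match
4. `2` → match
5 → no match
6. `22002000220` → no match
7. `001` → no match
8 → no match
9. `02` → no match
10. `0` → match
Total matched: 2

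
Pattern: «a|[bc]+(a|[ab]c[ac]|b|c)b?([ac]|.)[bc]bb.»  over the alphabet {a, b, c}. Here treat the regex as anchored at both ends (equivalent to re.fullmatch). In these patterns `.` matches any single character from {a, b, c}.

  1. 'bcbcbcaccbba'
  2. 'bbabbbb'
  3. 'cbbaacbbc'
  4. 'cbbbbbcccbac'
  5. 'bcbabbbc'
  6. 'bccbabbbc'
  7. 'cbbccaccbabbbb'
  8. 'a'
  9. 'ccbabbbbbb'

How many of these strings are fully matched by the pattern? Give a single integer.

1. 'bcbcbcaccbba' → match
2. 'bbabbbb' → match
3. 'cbbaacbbc' → match
4. 'cbbbbbcccbac' → no match
5. 'bcbabbbc' → match
6. 'bccbabbbc' → match
7 → match
8. 'a' → match
9. 'ccbabbbbbb' → match
Total matched: 8

8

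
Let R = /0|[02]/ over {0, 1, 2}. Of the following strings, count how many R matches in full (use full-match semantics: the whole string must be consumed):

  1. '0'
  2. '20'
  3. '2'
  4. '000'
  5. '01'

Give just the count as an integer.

1 → match
2 → no match
3 → match
4 → no match
5 → no match
Total matched: 2

2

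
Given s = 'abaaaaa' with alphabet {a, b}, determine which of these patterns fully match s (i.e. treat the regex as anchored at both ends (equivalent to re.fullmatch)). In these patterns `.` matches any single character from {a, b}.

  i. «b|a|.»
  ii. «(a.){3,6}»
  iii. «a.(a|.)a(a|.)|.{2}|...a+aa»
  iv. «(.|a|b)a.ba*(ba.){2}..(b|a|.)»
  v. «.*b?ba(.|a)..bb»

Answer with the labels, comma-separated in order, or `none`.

i → no match
ii → no match
iii → match
iv → no match
v → no match — must end with 'bb'

iii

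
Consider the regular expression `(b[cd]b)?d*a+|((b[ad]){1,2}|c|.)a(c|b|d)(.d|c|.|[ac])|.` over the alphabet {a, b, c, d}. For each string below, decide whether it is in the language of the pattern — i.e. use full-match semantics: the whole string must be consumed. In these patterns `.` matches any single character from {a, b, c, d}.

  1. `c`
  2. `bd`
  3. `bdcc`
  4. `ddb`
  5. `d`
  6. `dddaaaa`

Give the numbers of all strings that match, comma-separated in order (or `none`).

1, 5, 6

1. `c` → match
2. `bd` → no match
3. `bdcc` → no match
4. `ddb` → no match
5. `d` → match
6. `dddaaaa` → match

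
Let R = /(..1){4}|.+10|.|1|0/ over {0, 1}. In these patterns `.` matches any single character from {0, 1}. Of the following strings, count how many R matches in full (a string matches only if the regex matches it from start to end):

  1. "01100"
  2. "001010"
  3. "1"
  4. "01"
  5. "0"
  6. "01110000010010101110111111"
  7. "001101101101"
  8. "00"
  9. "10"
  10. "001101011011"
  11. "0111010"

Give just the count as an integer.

6

1. "01100" → no match
2. "001010" → match
3. "1" → match
4. "01" → no match
5. "0" → match
6 → no match
7. "001101101101" → match
8. "00" → no match
9. "10" → no match
10. "001101011011" → match
11. "0111010" → match
Total matched: 6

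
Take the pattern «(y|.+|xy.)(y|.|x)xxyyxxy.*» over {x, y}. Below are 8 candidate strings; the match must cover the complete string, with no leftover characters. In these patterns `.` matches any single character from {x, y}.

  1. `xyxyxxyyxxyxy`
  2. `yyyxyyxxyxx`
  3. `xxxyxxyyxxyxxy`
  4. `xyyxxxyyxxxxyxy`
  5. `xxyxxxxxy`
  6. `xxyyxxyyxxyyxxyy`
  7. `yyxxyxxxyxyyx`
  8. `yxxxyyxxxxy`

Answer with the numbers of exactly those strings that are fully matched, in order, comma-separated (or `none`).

1, 3, 6

1 → match
2 → no match
3 → match
4 → no match
5 → no match
6 → match
7 → no match
8 → no match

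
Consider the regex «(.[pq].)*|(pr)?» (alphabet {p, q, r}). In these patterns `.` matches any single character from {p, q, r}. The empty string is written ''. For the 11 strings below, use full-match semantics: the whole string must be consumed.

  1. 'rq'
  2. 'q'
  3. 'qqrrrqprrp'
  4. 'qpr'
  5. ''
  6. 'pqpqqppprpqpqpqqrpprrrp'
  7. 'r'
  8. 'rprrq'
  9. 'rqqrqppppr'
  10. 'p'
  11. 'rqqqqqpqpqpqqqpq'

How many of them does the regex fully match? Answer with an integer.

1 → no match
2 → no match
3 → no match
4 → match
5 → match
6 → no match
7 → no match
8 → no match
9 → no match
10 → no match
11 → no match
Total matched: 2

2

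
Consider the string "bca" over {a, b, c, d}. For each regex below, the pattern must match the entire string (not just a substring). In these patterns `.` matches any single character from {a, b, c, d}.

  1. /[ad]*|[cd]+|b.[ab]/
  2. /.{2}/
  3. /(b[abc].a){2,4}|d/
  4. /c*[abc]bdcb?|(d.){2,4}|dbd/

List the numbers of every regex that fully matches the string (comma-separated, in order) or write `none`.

1 → match
2 → no match
3 → no match
4 → no match

1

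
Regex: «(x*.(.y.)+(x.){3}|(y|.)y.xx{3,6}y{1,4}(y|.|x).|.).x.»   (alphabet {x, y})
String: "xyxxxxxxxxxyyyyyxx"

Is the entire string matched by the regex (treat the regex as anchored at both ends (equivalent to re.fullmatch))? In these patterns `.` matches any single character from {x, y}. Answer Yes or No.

No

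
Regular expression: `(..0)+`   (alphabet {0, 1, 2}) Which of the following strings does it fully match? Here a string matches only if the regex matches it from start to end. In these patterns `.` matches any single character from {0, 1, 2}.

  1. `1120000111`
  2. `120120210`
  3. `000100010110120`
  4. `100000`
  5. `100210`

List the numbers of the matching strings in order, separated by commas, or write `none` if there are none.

2, 3, 4, 5

1. `1120000111` → no match — must end with `0`
2. `120120210` → match
3 → match
4. `100000` → match
5. `100210` → match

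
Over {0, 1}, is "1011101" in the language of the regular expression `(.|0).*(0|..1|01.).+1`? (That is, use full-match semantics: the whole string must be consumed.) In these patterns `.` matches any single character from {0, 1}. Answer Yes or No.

Yes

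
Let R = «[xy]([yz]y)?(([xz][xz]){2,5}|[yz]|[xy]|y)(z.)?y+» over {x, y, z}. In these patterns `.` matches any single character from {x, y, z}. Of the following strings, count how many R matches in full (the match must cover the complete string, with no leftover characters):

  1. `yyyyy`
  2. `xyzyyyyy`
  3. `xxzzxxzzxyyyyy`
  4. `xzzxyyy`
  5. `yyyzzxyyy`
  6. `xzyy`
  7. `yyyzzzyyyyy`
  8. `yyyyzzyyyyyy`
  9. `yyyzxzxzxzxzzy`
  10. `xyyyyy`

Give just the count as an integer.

10

1 → match
2 → match
3 → match
4 → match
5 → match
6 → match
7 → match
8 → match
9 → match
10 → match
Total matched: 10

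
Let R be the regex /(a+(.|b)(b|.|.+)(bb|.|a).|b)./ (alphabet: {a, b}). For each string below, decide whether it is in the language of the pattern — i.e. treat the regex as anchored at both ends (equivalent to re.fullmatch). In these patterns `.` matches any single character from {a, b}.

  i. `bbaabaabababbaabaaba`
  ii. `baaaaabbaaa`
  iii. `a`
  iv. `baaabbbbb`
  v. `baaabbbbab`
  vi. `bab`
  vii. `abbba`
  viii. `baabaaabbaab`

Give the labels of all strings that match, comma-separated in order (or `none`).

i → no match
ii → no match
iii → no match
iv → no match
v → no match
vi → no match
vii → no match
viii → no match

none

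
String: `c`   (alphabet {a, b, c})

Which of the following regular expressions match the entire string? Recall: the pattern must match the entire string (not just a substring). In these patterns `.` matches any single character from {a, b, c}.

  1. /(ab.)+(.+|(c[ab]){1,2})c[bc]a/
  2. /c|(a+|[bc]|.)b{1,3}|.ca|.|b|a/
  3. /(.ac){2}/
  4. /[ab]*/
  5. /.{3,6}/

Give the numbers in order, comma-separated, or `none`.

1 → no match — must start with `ab`
2 → match
3 → no match — must end with `ac`
4 → no match
5 → no match

2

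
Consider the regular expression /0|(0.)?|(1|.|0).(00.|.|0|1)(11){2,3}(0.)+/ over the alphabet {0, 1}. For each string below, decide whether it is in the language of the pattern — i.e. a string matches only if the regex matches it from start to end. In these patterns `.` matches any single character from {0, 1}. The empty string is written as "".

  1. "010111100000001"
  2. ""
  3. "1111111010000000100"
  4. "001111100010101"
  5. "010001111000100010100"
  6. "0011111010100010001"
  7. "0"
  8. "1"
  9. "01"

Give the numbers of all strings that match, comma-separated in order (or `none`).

1, 2, 3, 4, 5, 6, 7, 9

1 → match
2. "" → match
3 → match
4 → match
5 → match
6 → match
7. "0" → match
8. "1" → no match
9. "01" → match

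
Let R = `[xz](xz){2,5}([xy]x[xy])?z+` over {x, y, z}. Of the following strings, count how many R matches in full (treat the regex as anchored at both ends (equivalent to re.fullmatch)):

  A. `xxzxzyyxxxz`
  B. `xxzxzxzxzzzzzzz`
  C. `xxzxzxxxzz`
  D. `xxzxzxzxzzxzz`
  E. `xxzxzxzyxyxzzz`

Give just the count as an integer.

A → no match
B → match
C → match
D → no match
E → no match
Total matched: 2

2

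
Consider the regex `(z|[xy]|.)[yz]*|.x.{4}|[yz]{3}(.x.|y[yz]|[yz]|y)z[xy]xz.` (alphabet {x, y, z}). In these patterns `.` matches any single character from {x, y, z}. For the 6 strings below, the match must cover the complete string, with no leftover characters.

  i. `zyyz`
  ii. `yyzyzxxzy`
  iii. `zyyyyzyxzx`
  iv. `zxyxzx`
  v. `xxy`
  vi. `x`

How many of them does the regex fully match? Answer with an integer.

5

i → match
ii → match
iii → match
iv → match
v → no match
vi → match
Total matched: 5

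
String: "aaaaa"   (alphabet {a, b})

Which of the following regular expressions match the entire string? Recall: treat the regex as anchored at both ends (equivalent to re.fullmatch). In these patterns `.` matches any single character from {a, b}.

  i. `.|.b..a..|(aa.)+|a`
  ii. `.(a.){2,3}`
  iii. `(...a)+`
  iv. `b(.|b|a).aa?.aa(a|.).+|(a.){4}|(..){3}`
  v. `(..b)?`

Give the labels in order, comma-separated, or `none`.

ii

i → no match
ii → match
iii → no match
iv → no match
v → no match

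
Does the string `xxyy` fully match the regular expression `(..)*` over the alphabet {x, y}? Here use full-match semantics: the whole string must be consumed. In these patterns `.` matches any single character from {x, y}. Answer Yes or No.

Yes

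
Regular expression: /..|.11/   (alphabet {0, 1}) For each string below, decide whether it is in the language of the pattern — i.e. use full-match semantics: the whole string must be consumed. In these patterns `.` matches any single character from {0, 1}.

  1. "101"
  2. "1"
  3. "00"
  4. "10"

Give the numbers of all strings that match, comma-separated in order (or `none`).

1 → no match
2 → no match
3 → match
4 → match

3, 4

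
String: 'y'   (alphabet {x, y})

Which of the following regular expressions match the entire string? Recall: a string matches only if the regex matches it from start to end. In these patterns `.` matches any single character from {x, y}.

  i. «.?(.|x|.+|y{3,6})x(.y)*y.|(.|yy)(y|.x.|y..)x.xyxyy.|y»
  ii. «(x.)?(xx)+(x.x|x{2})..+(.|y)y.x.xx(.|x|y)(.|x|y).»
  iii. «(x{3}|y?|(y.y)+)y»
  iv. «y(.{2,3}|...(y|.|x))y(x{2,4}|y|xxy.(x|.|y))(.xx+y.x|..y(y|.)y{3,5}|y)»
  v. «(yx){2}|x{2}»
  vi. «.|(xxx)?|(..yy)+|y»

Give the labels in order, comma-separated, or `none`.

i, iii, vi

i → match
ii → no match
iii → match
iv → no match
v → no match
vi → match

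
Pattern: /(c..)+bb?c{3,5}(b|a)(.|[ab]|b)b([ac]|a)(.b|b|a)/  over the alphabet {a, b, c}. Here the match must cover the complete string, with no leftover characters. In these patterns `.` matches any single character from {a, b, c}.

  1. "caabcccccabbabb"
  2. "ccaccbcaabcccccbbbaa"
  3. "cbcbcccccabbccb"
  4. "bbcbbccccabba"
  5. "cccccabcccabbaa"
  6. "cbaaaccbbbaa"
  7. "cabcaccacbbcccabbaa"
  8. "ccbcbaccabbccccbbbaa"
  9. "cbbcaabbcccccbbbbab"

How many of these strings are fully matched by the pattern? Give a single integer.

1 → match
2 → match
3 → match
4 → no match — must start with "c"
5 → match
6 → no match
7 → match
8 → match
9 → no match
Total matched: 6

6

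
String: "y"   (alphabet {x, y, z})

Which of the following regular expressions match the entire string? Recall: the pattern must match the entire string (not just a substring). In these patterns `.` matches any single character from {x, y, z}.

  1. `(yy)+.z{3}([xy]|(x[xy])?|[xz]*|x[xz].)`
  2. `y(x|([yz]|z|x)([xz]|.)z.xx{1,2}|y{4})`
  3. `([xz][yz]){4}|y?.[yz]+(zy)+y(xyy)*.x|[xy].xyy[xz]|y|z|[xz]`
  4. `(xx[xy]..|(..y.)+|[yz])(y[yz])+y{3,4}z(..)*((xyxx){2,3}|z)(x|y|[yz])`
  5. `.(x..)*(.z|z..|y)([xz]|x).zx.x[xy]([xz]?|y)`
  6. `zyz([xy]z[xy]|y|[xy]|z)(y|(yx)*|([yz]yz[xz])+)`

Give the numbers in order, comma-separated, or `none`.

1 → no match — must start with "yy"
2 → no match
3 → match
4 → no match
5 → no match
6 → no match — must start with "zyz"

3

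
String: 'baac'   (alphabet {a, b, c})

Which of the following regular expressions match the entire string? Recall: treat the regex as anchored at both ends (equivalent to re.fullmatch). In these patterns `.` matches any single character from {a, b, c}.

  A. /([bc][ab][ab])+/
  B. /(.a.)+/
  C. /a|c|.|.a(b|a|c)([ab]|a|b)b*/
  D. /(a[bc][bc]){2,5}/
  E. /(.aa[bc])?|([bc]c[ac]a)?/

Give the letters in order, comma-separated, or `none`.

E

A → no match
B → no match
C → no match
D → no match — must start with 'a'
E → match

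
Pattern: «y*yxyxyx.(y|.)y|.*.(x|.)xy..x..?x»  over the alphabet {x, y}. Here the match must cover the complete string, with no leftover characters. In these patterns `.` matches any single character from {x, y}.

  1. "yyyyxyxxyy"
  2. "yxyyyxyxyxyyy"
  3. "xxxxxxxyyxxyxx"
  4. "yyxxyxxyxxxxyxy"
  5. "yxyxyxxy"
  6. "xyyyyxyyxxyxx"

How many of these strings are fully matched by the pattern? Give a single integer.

1 → no match
2 → no match
3 → match
4 → no match
5 → no match
6 → match
Total matched: 2

2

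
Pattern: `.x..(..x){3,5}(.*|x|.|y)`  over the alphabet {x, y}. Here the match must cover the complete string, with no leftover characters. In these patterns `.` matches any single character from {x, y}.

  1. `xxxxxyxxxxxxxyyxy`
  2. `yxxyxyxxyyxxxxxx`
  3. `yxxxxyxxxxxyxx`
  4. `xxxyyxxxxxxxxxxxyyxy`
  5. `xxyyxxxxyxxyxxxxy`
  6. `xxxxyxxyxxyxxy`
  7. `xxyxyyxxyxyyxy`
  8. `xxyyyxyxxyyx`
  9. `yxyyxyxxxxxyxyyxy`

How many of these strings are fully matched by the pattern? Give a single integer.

1 → match
2 → no match
3 → match
4 → match
5 → match
6 → match
7 → match
8 → no match
9 → match
Total matched: 7

7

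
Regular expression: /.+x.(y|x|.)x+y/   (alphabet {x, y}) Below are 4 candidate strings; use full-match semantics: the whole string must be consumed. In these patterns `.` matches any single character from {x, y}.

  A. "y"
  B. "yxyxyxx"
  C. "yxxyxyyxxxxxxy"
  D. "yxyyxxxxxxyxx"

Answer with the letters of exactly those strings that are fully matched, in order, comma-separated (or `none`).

A. "y" → no match — must end with "xy"
B. "yxyxyxx" → no match — must end with "xy"
C → match
D → no match — must end with "xy"

C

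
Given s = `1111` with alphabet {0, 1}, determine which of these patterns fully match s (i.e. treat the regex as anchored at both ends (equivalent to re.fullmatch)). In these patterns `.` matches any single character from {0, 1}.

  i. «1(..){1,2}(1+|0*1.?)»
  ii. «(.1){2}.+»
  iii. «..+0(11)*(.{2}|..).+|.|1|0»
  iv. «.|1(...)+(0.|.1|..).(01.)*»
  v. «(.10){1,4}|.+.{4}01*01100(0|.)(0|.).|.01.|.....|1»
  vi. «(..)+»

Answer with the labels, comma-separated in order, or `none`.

i → match
ii → no match
iii → no match
iv → no match
v → no match
vi → match

i, vi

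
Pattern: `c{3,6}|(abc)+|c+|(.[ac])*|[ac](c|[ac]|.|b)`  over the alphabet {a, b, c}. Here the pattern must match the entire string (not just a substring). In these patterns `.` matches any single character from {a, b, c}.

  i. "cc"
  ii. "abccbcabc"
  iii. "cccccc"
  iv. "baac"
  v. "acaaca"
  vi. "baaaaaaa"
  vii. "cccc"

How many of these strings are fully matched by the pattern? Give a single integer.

6

i → match
ii → no match
iii → match
iv → match
v → match
vi → match
vii → match
Total matched: 6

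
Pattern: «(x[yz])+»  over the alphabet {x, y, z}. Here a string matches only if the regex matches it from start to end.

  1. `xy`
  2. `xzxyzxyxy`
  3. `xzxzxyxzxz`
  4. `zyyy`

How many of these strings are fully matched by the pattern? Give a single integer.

2

1. `xy` → match
2. `xzxyzxyxy` → no match
3. `xzxzxyxzxz` → match
4. `zyyy` → no match — must start with `x`
Total matched: 2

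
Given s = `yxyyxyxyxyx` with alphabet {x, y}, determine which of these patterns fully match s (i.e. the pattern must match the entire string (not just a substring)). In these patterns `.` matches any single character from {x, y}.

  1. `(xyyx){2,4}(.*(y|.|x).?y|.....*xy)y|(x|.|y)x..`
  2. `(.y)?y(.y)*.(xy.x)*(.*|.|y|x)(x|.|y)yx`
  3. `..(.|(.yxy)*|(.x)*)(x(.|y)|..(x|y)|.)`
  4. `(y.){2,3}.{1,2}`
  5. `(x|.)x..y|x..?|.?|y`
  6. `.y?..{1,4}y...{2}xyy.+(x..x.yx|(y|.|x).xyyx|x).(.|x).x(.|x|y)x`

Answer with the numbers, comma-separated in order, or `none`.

1 → no match
2 → match
3 → match
4 → no match
5 → no match
6 → no match

2, 3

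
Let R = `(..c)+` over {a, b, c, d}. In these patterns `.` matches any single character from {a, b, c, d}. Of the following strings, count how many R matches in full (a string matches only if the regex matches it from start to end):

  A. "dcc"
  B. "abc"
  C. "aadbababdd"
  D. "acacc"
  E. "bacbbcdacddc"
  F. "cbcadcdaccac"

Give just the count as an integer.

A → match
B → match
C → no match — must end with "c"
D → no match
E → match
F → match
Total matched: 4

4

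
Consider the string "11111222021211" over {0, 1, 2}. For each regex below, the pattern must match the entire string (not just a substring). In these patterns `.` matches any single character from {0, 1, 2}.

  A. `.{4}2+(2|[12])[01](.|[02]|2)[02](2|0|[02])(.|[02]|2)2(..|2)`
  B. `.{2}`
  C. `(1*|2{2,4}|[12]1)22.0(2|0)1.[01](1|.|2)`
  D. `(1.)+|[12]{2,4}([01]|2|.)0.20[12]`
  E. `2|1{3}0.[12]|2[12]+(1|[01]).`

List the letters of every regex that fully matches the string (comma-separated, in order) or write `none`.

C

A → no match
B → no match
C → match
D → no match
E → no match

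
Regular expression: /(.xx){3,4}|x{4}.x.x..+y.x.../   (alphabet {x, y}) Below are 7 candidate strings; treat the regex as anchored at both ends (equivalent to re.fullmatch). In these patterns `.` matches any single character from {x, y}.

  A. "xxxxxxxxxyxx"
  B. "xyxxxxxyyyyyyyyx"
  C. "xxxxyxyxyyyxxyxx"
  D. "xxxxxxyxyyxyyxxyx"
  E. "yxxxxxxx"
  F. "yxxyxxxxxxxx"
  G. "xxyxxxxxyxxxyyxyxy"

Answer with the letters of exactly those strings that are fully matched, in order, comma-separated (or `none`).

A, C, D, F

A. "xxxxxxxxxyxx" → match
B → no match
C → match
D → match
E. "yxxxxxxx" → no match
F. "yxxyxxxxxxxx" → match
G → no match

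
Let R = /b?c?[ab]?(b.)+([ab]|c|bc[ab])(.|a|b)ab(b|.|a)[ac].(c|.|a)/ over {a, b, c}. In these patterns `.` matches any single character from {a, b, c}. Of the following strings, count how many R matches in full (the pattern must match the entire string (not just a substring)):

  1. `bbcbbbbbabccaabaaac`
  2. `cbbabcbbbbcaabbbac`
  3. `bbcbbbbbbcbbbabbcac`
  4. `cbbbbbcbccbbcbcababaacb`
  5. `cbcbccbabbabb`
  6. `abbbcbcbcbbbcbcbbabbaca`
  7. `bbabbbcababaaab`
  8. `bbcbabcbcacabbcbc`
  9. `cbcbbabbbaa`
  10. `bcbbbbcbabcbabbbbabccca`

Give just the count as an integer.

6

1 → match
2 → no match
3 → no match
4 → no match
5 → match
6 → match
7 → match
8 → match
9 → no match
10 → match
Total matched: 6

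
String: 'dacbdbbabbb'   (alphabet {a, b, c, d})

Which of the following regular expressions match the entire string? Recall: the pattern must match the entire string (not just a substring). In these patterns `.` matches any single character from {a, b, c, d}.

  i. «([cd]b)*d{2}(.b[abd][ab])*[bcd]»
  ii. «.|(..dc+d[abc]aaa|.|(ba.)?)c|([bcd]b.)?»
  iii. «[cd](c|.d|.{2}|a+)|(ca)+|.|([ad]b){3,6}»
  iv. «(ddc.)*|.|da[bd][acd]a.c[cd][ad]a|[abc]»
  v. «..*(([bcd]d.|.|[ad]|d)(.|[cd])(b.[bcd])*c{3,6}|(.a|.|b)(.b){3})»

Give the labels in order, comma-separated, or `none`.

i → no match
ii → no match
iii → no match
iv → no match
v → match

v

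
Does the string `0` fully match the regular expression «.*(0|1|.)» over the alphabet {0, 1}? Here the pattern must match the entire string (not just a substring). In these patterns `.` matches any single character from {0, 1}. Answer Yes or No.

Yes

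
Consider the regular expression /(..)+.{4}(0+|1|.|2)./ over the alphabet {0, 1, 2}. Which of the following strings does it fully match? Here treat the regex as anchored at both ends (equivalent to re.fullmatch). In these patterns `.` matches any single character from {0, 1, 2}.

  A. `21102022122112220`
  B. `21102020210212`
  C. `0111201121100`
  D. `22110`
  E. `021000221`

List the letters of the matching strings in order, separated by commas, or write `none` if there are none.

B

A → no match
B → match
C → no match
D → no match
E → no match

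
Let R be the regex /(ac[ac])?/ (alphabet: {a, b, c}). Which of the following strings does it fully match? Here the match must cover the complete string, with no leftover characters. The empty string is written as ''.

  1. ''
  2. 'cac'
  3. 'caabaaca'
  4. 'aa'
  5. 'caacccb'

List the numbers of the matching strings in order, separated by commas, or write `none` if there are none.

1

1. '' → match
2. 'cac' → no match
3. 'caabaaca' → no match
4. 'aa' → no match
5. 'caacccb' → no match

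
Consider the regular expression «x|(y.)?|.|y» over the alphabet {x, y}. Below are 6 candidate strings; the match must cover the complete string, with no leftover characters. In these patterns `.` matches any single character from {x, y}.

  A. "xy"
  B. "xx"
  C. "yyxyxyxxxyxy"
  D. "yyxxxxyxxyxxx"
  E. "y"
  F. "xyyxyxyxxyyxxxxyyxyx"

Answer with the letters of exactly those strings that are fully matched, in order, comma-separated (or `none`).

A → no match
B → no match
C → no match
D → no match
E → match
F → no match

E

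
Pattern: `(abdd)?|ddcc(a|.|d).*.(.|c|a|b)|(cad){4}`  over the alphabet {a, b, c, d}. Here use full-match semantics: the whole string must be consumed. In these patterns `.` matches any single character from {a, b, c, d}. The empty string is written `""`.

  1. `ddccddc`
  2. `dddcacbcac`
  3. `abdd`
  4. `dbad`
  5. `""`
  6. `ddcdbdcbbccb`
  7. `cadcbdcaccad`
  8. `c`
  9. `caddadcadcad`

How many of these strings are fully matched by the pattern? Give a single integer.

1 → match
2 → no match
3 → match
4 → no match
5 → match
6 → no match
7 → no match
8 → no match
9 → no match
Total matched: 3

3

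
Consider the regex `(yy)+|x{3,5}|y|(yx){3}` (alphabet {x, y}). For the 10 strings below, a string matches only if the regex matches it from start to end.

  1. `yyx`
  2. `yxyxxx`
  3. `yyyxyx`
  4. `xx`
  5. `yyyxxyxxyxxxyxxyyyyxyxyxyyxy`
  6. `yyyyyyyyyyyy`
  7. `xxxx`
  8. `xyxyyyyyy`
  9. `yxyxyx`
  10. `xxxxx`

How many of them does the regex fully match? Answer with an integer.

1 → no match
2 → no match
3 → no match
4 → no match
5 → no match
6 → match
7 → match
8 → no match
9 → match
10 → match
Total matched: 4

4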